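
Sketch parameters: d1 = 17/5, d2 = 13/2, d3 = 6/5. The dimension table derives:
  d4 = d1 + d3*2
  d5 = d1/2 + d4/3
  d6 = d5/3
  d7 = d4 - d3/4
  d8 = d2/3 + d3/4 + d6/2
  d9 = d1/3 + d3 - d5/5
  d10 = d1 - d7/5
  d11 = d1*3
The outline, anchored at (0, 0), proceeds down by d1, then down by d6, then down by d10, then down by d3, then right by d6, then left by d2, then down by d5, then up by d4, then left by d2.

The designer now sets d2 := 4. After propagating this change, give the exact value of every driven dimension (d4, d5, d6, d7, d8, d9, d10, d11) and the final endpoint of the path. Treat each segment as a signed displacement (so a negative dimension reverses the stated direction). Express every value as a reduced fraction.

Apply edit: d2 := 4
  d4 = d1 + d3*2 = 29/5
  d5 = d1/2 + d4/3 = 109/30
  d6 = d5/3 = 109/90
  d7 = d4 - d3/4 = 11/2
  d8 = d2/3 + d3/4 + d6/2 = 403/180
  d9 = d1/3 + d3 - d5/5 = 241/150
  d10 = d1 - d7/5 = 23/10
  d11 = d1*3 = 51/5
Walk from origin (0, 0):
  seg 1: down by d1 = 17/5 → (0, -17/5)
  seg 2: down by d6 = 109/90 → (0, -83/18)
  seg 3: down by d10 = 23/10 → (0, -311/45)
  seg 4: down by d3 = 6/5 → (0, -73/9)
  seg 5: right by d6 = 109/90 → (109/90, -73/9)
  seg 6: left by d2 = 4 → (-251/90, -73/9)
  seg 7: down by d5 = 109/30 → (-251/90, -1057/90)
  seg 8: up by d4 = 29/5 → (-251/90, -107/18)
  seg 9: left by d2 = 4 → (-611/90, -107/18)

d4 = 29/5
d5 = 109/30
d6 = 109/90
d7 = 11/2
d8 = 403/180
d9 = 241/150
d10 = 23/10
d11 = 51/5
endpoint = (-611/90, -107/18)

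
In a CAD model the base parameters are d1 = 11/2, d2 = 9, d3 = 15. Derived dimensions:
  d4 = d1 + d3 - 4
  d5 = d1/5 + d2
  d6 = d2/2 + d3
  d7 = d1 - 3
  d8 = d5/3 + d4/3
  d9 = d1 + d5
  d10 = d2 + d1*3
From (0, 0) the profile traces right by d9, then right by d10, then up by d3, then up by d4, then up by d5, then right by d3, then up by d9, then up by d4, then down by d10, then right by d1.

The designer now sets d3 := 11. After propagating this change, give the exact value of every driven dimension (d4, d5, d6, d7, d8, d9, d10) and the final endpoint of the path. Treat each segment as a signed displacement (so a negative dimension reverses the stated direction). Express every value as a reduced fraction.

Apply edit: d3 := 11
  d4 = d1 + d3 - 4 = 25/2
  d5 = d1/5 + d2 = 101/10
  d6 = d2/2 + d3 = 31/2
  d7 = d1 - 3 = 5/2
  d8 = d5/3 + d4/3 = 113/15
  d9 = d1 + d5 = 78/5
  d10 = d2 + d1*3 = 51/2
Walk from origin (0, 0):
  seg 1: right by d9 = 78/5 → (78/5, 0)
  seg 2: right by d10 = 51/2 → (411/10, 0)
  seg 3: up by d3 = 11 → (411/10, 11)
  seg 4: up by d4 = 25/2 → (411/10, 47/2)
  seg 5: up by d5 = 101/10 → (411/10, 168/5)
  seg 6: right by d3 = 11 → (521/10, 168/5)
  seg 7: up by d9 = 78/5 → (521/10, 246/5)
  seg 8: up by d4 = 25/2 → (521/10, 617/10)
  seg 9: down by d10 = 51/2 → (521/10, 181/5)
  seg 10: right by d1 = 11/2 → (288/5, 181/5)

d4 = 25/2
d5 = 101/10
d6 = 31/2
d7 = 5/2
d8 = 113/15
d9 = 78/5
d10 = 51/2
endpoint = (288/5, 181/5)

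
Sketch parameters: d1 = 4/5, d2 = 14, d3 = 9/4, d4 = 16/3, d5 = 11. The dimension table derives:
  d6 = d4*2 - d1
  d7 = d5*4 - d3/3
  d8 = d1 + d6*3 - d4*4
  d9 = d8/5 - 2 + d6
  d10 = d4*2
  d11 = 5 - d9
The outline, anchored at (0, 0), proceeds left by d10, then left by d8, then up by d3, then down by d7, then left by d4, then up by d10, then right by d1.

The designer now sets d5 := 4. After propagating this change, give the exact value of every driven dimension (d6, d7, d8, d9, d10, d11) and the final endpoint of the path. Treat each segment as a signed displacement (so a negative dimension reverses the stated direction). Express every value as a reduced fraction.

d6 = 148/15
d7 = 61/4
d8 = 136/15
d9 = 242/25
d10 = 32/3
d11 = -117/25
endpoint = (-364/15, -7/3)

Apply edit: d5 := 4
  d6 = d4*2 - d1 = 148/15
  d7 = d5*4 - d3/3 = 61/4
  d8 = d1 + d6*3 - d4*4 = 136/15
  d9 = d8/5 - 2 + d6 = 242/25
  d10 = d4*2 = 32/3
  d11 = 5 - d9 = -117/25
Walk from origin (0, 0):
  seg 1: left by d10 = 32/3 → (-32/3, 0)
  seg 2: left by d8 = 136/15 → (-296/15, 0)
  seg 3: up by d3 = 9/4 → (-296/15, 9/4)
  seg 4: down by d7 = 61/4 → (-296/15, -13)
  seg 5: left by d4 = 16/3 → (-376/15, -13)
  seg 6: up by d10 = 32/3 → (-376/15, -7/3)
  seg 7: right by d1 = 4/5 → (-364/15, -7/3)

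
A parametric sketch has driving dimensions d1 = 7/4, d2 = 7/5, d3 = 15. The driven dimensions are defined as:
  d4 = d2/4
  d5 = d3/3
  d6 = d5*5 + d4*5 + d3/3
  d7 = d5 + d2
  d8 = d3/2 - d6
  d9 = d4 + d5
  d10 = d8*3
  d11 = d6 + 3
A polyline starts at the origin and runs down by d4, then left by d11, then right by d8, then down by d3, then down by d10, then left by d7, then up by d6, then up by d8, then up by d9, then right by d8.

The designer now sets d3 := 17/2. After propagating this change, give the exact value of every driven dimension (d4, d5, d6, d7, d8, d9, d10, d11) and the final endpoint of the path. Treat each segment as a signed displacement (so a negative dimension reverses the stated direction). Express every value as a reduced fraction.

d4 = 7/20
d5 = 17/6
d6 = 75/4
d7 = 127/30
d8 = -29/2
d9 = 191/60
d10 = -87/2
d11 = 87/4
endpoint = (-3299/60, 505/12)

Apply edit: d3 := 17/2
  d4 = d2/4 = 7/20
  d5 = d3/3 = 17/6
  d6 = d5*5 + d4*5 + d3/3 = 75/4
  d7 = d5 + d2 = 127/30
  d8 = d3/2 - d6 = -29/2
  d9 = d4 + d5 = 191/60
  d10 = d8*3 = -87/2
  d11 = d6 + 3 = 87/4
Walk from origin (0, 0):
  seg 1: down by d4 = 7/20 → (0, -7/20)
  seg 2: left by d11 = 87/4 → (-87/4, -7/20)
  seg 3: right by d8 = -29/2 → (-145/4, -7/20)
  seg 4: down by d3 = 17/2 → (-145/4, -177/20)
  seg 5: down by d10 = -87/2 → (-145/4, 693/20)
  seg 6: left by d7 = 127/30 → (-2429/60, 693/20)
  seg 7: up by d6 = 75/4 → (-2429/60, 267/5)
  seg 8: up by d8 = -29/2 → (-2429/60, 389/10)
  seg 9: up by d9 = 191/60 → (-2429/60, 505/12)
  seg 10: right by d8 = -29/2 → (-3299/60, 505/12)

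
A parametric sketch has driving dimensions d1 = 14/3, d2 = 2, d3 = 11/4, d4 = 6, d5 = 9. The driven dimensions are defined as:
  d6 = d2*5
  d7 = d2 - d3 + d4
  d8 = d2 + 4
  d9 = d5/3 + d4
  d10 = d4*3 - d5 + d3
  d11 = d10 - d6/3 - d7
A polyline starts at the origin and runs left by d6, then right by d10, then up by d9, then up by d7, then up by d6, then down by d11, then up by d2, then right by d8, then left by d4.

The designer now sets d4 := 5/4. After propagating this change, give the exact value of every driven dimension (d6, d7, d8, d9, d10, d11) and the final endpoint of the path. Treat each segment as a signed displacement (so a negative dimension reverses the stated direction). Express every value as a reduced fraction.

Apply edit: d4 := 5/4
  d6 = d2*5 = 10
  d7 = d2 - d3 + d4 = 1/2
  d8 = d2 + 4 = 6
  d9 = d5/3 + d4 = 17/4
  d10 = d4*3 - d5 + d3 = -5/2
  d11 = d10 - d6/3 - d7 = -19/3
Walk from origin (0, 0):
  seg 1: left by d6 = 10 → (-10, 0)
  seg 2: right by d10 = -5/2 → (-25/2, 0)
  seg 3: up by d9 = 17/4 → (-25/2, 17/4)
  seg 4: up by d7 = 1/2 → (-25/2, 19/4)
  seg 5: up by d6 = 10 → (-25/2, 59/4)
  seg 6: down by d11 = -19/3 → (-25/2, 253/12)
  seg 7: up by d2 = 2 → (-25/2, 277/12)
  seg 8: right by d8 = 6 → (-13/2, 277/12)
  seg 9: left by d4 = 5/4 → (-31/4, 277/12)

d6 = 10
d7 = 1/2
d8 = 6
d9 = 17/4
d10 = -5/2
d11 = -19/3
endpoint = (-31/4, 277/12)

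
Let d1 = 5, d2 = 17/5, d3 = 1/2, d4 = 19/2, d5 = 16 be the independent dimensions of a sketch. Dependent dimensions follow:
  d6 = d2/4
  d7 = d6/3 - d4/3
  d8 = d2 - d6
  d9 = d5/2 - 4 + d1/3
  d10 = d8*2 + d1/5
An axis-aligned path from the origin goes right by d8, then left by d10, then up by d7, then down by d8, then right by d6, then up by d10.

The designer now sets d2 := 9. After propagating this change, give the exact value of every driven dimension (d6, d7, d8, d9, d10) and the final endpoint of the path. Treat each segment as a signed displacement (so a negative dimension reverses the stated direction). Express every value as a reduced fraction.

Apply edit: d2 := 9
  d6 = d2/4 = 9/4
  d7 = d6/3 - d4/3 = -29/12
  d8 = d2 - d6 = 27/4
  d9 = d5/2 - 4 + d1/3 = 17/3
  d10 = d8*2 + d1/5 = 29/2
Walk from origin (0, 0):
  seg 1: right by d8 = 27/4 → (27/4, 0)
  seg 2: left by d10 = 29/2 → (-31/4, 0)
  seg 3: up by d7 = -29/12 → (-31/4, -29/12)
  seg 4: down by d8 = 27/4 → (-31/4, -55/6)
  seg 5: right by d6 = 9/4 → (-11/2, -55/6)
  seg 6: up by d10 = 29/2 → (-11/2, 16/3)

d6 = 9/4
d7 = -29/12
d8 = 27/4
d9 = 17/3
d10 = 29/2
endpoint = (-11/2, 16/3)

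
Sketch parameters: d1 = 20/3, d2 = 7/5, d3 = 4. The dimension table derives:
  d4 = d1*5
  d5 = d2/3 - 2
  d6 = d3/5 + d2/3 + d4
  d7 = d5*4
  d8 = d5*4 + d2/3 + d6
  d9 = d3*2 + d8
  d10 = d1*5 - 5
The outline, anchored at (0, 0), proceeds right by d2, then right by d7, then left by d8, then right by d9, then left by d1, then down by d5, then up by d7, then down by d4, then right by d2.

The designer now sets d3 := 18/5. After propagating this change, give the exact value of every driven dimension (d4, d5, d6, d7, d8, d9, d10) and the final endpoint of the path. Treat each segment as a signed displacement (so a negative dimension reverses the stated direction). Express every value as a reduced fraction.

Apply edit: d3 := 18/5
  d4 = d1*5 = 100/3
  d5 = d2/3 - 2 = -23/15
  d6 = d3/5 + d2/3 + d4 = 863/25
  d7 = d5*4 = -92/15
  d8 = d5*4 + d2/3 + d6 = 2164/75
  d9 = d3*2 + d8 = 2704/75
  d10 = d1*5 - 5 = 85/3
Walk from origin (0, 0):
  seg 1: right by d2 = 7/5 → (7/5, 0)
  seg 2: right by d7 = -92/15 → (-71/15, 0)
  seg 3: left by d8 = 2164/75 → (-2519/75, 0)
  seg 4: right by d9 = 2704/75 → (37/15, 0)
  seg 5: left by d1 = 20/3 → (-21/5, 0)
  seg 6: down by d5 = -23/15 → (-21/5, 23/15)
  seg 7: up by d7 = -92/15 → (-21/5, -23/5)
  seg 8: down by d4 = 100/3 → (-21/5, -569/15)
  seg 9: right by d2 = 7/5 → (-14/5, -569/15)

d4 = 100/3
d5 = -23/15
d6 = 863/25
d7 = -92/15
d8 = 2164/75
d9 = 2704/75
d10 = 85/3
endpoint = (-14/5, -569/15)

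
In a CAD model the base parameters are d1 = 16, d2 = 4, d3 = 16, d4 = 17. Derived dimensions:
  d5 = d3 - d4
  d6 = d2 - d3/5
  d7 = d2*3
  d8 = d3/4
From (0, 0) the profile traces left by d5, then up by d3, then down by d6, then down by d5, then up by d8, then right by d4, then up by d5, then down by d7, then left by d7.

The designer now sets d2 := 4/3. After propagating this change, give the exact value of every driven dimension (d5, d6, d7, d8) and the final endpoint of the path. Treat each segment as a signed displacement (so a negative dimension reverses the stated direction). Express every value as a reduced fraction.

d5 = -1
d6 = -28/15
d7 = 4
d8 = 4
endpoint = (14, 268/15)

Apply edit: d2 := 4/3
  d5 = d3 - d4 = -1
  d6 = d2 - d3/5 = -28/15
  d7 = d2*3 = 4
  d8 = d3/4 = 4
Walk from origin (0, 0):
  seg 1: left by d5 = -1 → (1, 0)
  seg 2: up by d3 = 16 → (1, 16)
  seg 3: down by d6 = -28/15 → (1, 268/15)
  seg 4: down by d5 = -1 → (1, 283/15)
  seg 5: up by d8 = 4 → (1, 343/15)
  seg 6: right by d4 = 17 → (18, 343/15)
  seg 7: up by d5 = -1 → (18, 328/15)
  seg 8: down by d7 = 4 → (18, 268/15)
  seg 9: left by d7 = 4 → (14, 268/15)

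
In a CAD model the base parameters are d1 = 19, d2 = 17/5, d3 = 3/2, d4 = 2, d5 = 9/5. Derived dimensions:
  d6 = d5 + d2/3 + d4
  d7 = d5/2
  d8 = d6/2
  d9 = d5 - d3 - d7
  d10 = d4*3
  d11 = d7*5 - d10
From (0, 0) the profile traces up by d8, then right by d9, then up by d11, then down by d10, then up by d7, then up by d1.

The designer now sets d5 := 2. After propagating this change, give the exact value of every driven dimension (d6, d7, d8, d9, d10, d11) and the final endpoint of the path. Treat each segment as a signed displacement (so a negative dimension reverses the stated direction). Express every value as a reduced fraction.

d6 = 77/15
d7 = 1
d8 = 77/30
d9 = -1/2
d10 = 6
d11 = -1
endpoint = (-1/2, 467/30)

Apply edit: d5 := 2
  d6 = d5 + d2/3 + d4 = 77/15
  d7 = d5/2 = 1
  d8 = d6/2 = 77/30
  d9 = d5 - d3 - d7 = -1/2
  d10 = d4*3 = 6
  d11 = d7*5 - d10 = -1
Walk from origin (0, 0):
  seg 1: up by d8 = 77/30 → (0, 77/30)
  seg 2: right by d9 = -1/2 → (-1/2, 77/30)
  seg 3: up by d11 = -1 → (-1/2, 47/30)
  seg 4: down by d10 = 6 → (-1/2, -133/30)
  seg 5: up by d7 = 1 → (-1/2, -103/30)
  seg 6: up by d1 = 19 → (-1/2, 467/30)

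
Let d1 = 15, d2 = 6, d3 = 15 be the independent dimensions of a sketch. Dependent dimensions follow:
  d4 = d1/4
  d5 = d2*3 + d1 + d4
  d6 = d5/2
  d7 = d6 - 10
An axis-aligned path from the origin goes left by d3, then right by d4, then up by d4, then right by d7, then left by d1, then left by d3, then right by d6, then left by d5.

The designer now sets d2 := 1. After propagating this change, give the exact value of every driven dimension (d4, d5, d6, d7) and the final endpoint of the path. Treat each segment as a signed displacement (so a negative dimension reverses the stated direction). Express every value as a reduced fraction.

Apply edit: d2 := 1
  d4 = d1/4 = 15/4
  d5 = d2*3 + d1 + d4 = 87/4
  d6 = d5/2 = 87/8
  d7 = d6 - 10 = 7/8
Walk from origin (0, 0):
  seg 1: left by d3 = 15 → (-15, 0)
  seg 2: right by d4 = 15/4 → (-45/4, 0)
  seg 3: up by d4 = 15/4 → (-45/4, 15/4)
  seg 4: right by d7 = 7/8 → (-83/8, 15/4)
  seg 5: left by d1 = 15 → (-203/8, 15/4)
  seg 6: left by d3 = 15 → (-323/8, 15/4)
  seg 7: right by d6 = 87/8 → (-59/2, 15/4)
  seg 8: left by d5 = 87/4 → (-205/4, 15/4)

d4 = 15/4
d5 = 87/4
d6 = 87/8
d7 = 7/8
endpoint = (-205/4, 15/4)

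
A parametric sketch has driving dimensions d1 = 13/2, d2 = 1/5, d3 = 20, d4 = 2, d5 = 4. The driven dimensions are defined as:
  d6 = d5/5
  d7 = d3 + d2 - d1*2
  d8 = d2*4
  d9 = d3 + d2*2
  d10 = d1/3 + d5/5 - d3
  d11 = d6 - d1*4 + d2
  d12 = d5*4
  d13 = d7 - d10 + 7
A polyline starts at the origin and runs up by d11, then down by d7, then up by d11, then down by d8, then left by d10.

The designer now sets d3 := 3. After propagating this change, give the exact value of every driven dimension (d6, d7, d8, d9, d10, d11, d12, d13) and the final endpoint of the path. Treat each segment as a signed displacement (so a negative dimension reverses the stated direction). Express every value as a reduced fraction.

d6 = 4/5
d7 = -49/5
d8 = 4/5
d9 = 17/5
d10 = -1/30
d11 = -25
d12 = 16
d13 = -83/30
endpoint = (1/30, -41)

Apply edit: d3 := 3
  d6 = d5/5 = 4/5
  d7 = d3 + d2 - d1*2 = -49/5
  d8 = d2*4 = 4/5
  d9 = d3 + d2*2 = 17/5
  d10 = d1/3 + d5/5 - d3 = -1/30
  d11 = d6 - d1*4 + d2 = -25
  d12 = d5*4 = 16
  d13 = d7 - d10 + 7 = -83/30
Walk from origin (0, 0):
  seg 1: up by d11 = -25 → (0, -25)
  seg 2: down by d7 = -49/5 → (0, -76/5)
  seg 3: up by d11 = -25 → (0, -201/5)
  seg 4: down by d8 = 4/5 → (0, -41)
  seg 5: left by d10 = -1/30 → (1/30, -41)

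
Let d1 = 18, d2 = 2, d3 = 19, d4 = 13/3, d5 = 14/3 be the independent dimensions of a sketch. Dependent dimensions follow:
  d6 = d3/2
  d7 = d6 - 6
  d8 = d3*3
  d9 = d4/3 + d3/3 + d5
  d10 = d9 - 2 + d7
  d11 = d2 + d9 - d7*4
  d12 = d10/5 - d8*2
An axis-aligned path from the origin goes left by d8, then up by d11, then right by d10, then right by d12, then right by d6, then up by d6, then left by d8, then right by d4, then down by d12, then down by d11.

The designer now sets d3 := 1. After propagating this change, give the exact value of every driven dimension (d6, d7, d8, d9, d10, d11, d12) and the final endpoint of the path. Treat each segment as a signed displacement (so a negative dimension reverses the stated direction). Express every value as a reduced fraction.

d6 = 1/2
d7 = -11/2
d8 = 3
d9 = 58/9
d10 = -19/18
d11 = 274/9
d12 = -559/90
endpoint = (-253/30, 302/45)

Apply edit: d3 := 1
  d6 = d3/2 = 1/2
  d7 = d6 - 6 = -11/2
  d8 = d3*3 = 3
  d9 = d4/3 + d3/3 + d5 = 58/9
  d10 = d9 - 2 + d7 = -19/18
  d11 = d2 + d9 - d7*4 = 274/9
  d12 = d10/5 - d8*2 = -559/90
Walk from origin (0, 0):
  seg 1: left by d8 = 3 → (-3, 0)
  seg 2: up by d11 = 274/9 → (-3, 274/9)
  seg 3: right by d10 = -19/18 → (-73/18, 274/9)
  seg 4: right by d12 = -559/90 → (-154/15, 274/9)
  seg 5: right by d6 = 1/2 → (-293/30, 274/9)
  seg 6: up by d6 = 1/2 → (-293/30, 557/18)
  seg 7: left by d8 = 3 → (-383/30, 557/18)
  seg 8: right by d4 = 13/3 → (-253/30, 557/18)
  seg 9: down by d12 = -559/90 → (-253/30, 1672/45)
  seg 10: down by d11 = 274/9 → (-253/30, 302/45)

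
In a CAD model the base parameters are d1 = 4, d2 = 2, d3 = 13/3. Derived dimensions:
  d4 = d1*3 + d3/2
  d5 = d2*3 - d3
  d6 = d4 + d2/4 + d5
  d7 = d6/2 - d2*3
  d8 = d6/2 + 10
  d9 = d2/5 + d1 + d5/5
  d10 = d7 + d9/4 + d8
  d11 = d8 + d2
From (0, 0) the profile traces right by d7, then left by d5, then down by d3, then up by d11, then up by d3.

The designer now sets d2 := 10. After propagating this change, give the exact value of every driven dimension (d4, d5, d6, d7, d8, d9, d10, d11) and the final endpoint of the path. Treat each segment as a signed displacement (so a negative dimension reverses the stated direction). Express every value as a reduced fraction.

Apply edit: d2 := 10
  d4 = d1*3 + d3/2 = 85/6
  d5 = d2*3 - d3 = 77/3
  d6 = d4 + d2/4 + d5 = 127/3
  d7 = d6/2 - d2*3 = -53/6
  d8 = d6/2 + 10 = 187/6
  d9 = d2/5 + d1 + d5/5 = 167/15
  d10 = d7 + d9/4 + d8 = 1507/60
  d11 = d8 + d2 = 247/6
Walk from origin (0, 0):
  seg 1: right by d7 = -53/6 → (-53/6, 0)
  seg 2: left by d5 = 77/3 → (-69/2, 0)
  seg 3: down by d3 = 13/3 → (-69/2, -13/3)
  seg 4: up by d11 = 247/6 → (-69/2, 221/6)
  seg 5: up by d3 = 13/3 → (-69/2, 247/6)

d4 = 85/6
d5 = 77/3
d6 = 127/3
d7 = -53/6
d8 = 187/6
d9 = 167/15
d10 = 1507/60
d11 = 247/6
endpoint = (-69/2, 247/6)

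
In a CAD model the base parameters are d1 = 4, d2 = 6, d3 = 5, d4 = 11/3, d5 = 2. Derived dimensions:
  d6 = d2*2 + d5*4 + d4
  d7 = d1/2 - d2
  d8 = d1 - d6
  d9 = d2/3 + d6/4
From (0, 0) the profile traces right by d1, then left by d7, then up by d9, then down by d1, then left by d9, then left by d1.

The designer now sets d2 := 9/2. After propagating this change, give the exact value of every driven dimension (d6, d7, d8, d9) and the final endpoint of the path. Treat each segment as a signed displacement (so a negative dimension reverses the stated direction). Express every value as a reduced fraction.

Apply edit: d2 := 9/2
  d6 = d2*2 + d5*4 + d4 = 62/3
  d7 = d1/2 - d2 = -5/2
  d8 = d1 - d6 = -50/3
  d9 = d2/3 + d6/4 = 20/3
Walk from origin (0, 0):
  seg 1: right by d1 = 4 → (4, 0)
  seg 2: left by d7 = -5/2 → (13/2, 0)
  seg 3: up by d9 = 20/3 → (13/2, 20/3)
  seg 4: down by d1 = 4 → (13/2, 8/3)
  seg 5: left by d9 = 20/3 → (-1/6, 8/3)
  seg 6: left by d1 = 4 → (-25/6, 8/3)

d6 = 62/3
d7 = -5/2
d8 = -50/3
d9 = 20/3
endpoint = (-25/6, 8/3)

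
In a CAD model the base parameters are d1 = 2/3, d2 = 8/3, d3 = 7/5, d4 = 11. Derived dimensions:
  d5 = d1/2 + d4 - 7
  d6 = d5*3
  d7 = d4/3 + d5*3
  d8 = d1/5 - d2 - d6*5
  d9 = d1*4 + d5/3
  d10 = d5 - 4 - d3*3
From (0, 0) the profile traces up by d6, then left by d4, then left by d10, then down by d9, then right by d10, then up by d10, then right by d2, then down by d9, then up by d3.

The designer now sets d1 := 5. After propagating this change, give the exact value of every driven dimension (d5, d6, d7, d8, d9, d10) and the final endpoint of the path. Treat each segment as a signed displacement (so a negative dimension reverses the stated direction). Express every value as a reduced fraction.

Apply edit: d1 := 5
  d5 = d1/2 + d4 - 7 = 13/2
  d6 = d5*3 = 39/2
  d7 = d4/3 + d5*3 = 139/6
  d8 = d1/5 - d2 - d6*5 = -595/6
  d9 = d1*4 + d5/3 = 133/6
  d10 = d5 - 4 - d3*3 = -17/10
Walk from origin (0, 0):
  seg 1: up by d6 = 39/2 → (0, 39/2)
  seg 2: left by d4 = 11 → (-11, 39/2)
  seg 3: left by d10 = -17/10 → (-93/10, 39/2)
  seg 4: down by d9 = 133/6 → (-93/10, -8/3)
  seg 5: right by d10 = -17/10 → (-11, -8/3)
  seg 6: up by d10 = -17/10 → (-11, -131/30)
  seg 7: right by d2 = 8/3 → (-25/3, -131/30)
  seg 8: down by d9 = 133/6 → (-25/3, -398/15)
  seg 9: up by d3 = 7/5 → (-25/3, -377/15)

d5 = 13/2
d6 = 39/2
d7 = 139/6
d8 = -595/6
d9 = 133/6
d10 = -17/10
endpoint = (-25/3, -377/15)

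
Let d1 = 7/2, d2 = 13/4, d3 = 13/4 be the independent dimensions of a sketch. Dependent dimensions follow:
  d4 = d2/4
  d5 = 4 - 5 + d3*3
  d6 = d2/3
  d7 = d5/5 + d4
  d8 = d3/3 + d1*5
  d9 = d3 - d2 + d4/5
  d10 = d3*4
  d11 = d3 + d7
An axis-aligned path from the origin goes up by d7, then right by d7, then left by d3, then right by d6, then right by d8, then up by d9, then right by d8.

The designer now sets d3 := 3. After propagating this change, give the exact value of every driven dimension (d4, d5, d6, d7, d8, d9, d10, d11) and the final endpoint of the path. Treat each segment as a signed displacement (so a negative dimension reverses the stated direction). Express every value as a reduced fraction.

Apply edit: d3 := 3
  d4 = d2/4 = 13/16
  d5 = 4 - 5 + d3*3 = 8
  d6 = d2/3 = 13/12
  d7 = d5/5 + d4 = 193/80
  d8 = d3/3 + d1*5 = 37/2
  d9 = d3 - d2 + d4/5 = -7/80
  d10 = d3*4 = 12
  d11 = d3 + d7 = 433/80
Walk from origin (0, 0):
  seg 1: up by d7 = 193/80 → (0, 193/80)
  seg 2: right by d7 = 193/80 → (193/80, 193/80)
  seg 3: left by d3 = 3 → (-47/80, 193/80)
  seg 4: right by d6 = 13/12 → (119/240, 193/80)
  seg 5: right by d8 = 37/2 → (4559/240, 193/80)
  seg 6: up by d9 = -7/80 → (4559/240, 93/40)
  seg 7: right by d8 = 37/2 → (8999/240, 93/40)

d4 = 13/16
d5 = 8
d6 = 13/12
d7 = 193/80
d8 = 37/2
d9 = -7/80
d10 = 12
d11 = 433/80
endpoint = (8999/240, 93/40)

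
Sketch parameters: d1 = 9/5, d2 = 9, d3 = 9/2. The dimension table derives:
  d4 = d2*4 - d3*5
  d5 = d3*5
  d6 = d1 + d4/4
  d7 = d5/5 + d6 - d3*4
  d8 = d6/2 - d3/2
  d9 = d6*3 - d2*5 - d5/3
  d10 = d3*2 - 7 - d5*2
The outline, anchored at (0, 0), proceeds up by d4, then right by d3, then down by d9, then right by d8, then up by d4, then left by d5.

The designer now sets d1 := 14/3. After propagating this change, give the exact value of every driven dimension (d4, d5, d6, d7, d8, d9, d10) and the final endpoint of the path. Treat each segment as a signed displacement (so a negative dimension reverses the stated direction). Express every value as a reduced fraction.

d4 = 27/2
d5 = 45/2
d6 = 193/24
d7 = -131/24
d8 = 85/48
d9 = -227/8
d10 = -43
endpoint = (-779/48, 443/8)

Apply edit: d1 := 14/3
  d4 = d2*4 - d3*5 = 27/2
  d5 = d3*5 = 45/2
  d6 = d1 + d4/4 = 193/24
  d7 = d5/5 + d6 - d3*4 = -131/24
  d8 = d6/2 - d3/2 = 85/48
  d9 = d6*3 - d2*5 - d5/3 = -227/8
  d10 = d3*2 - 7 - d5*2 = -43
Walk from origin (0, 0):
  seg 1: up by d4 = 27/2 → (0, 27/2)
  seg 2: right by d3 = 9/2 → (9/2, 27/2)
  seg 3: down by d9 = -227/8 → (9/2, 335/8)
  seg 4: right by d8 = 85/48 → (301/48, 335/8)
  seg 5: up by d4 = 27/2 → (301/48, 443/8)
  seg 6: left by d5 = 45/2 → (-779/48, 443/8)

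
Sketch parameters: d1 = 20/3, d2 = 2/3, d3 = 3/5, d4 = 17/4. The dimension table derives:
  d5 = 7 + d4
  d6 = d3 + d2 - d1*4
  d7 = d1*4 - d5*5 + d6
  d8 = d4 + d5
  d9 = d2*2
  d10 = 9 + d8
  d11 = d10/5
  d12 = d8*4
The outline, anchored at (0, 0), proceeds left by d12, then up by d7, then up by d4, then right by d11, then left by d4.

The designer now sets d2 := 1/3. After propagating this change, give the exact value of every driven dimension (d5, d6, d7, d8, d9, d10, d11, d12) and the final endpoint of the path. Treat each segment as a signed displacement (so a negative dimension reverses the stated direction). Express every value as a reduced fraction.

d5 = 45/4
d6 = -386/15
d7 = -3319/60
d8 = 31/2
d9 = 2/3
d10 = 49/2
d11 = 49/10
d12 = 62
endpoint = (-1227/20, -766/15)

Apply edit: d2 := 1/3
  d5 = 7 + d4 = 45/4
  d6 = d3 + d2 - d1*4 = -386/15
  d7 = d1*4 - d5*5 + d6 = -3319/60
  d8 = d4 + d5 = 31/2
  d9 = d2*2 = 2/3
  d10 = 9 + d8 = 49/2
  d11 = d10/5 = 49/10
  d12 = d8*4 = 62
Walk from origin (0, 0):
  seg 1: left by d12 = 62 → (-62, 0)
  seg 2: up by d7 = -3319/60 → (-62, -3319/60)
  seg 3: up by d4 = 17/4 → (-62, -766/15)
  seg 4: right by d11 = 49/10 → (-571/10, -766/15)
  seg 5: left by d4 = 17/4 → (-1227/20, -766/15)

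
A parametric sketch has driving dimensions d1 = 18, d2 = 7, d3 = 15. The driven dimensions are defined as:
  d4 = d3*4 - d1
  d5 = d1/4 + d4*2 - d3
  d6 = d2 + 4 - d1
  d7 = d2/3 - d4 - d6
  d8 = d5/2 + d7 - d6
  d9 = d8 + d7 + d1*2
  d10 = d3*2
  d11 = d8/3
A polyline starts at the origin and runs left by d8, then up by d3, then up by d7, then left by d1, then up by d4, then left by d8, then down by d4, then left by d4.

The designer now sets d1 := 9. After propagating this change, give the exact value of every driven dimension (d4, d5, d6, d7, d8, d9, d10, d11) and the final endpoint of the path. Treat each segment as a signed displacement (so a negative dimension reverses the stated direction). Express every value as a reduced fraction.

d4 = 51
d5 = 357/4
d6 = 2
d7 = -152/3
d8 = -193/24
d9 = -977/24
d10 = 30
d11 = -193/72
endpoint = (-527/12, -107/3)

Apply edit: d1 := 9
  d4 = d3*4 - d1 = 51
  d5 = d1/4 + d4*2 - d3 = 357/4
  d6 = d2 + 4 - d1 = 2
  d7 = d2/3 - d4 - d6 = -152/3
  d8 = d5/2 + d7 - d6 = -193/24
  d9 = d8 + d7 + d1*2 = -977/24
  d10 = d3*2 = 30
  d11 = d8/3 = -193/72
Walk from origin (0, 0):
  seg 1: left by d8 = -193/24 → (193/24, 0)
  seg 2: up by d3 = 15 → (193/24, 15)
  seg 3: up by d7 = -152/3 → (193/24, -107/3)
  seg 4: left by d1 = 9 → (-23/24, -107/3)
  seg 5: up by d4 = 51 → (-23/24, 46/3)
  seg 6: left by d8 = -193/24 → (85/12, 46/3)
  seg 7: down by d4 = 51 → (85/12, -107/3)
  seg 8: left by d4 = 51 → (-527/12, -107/3)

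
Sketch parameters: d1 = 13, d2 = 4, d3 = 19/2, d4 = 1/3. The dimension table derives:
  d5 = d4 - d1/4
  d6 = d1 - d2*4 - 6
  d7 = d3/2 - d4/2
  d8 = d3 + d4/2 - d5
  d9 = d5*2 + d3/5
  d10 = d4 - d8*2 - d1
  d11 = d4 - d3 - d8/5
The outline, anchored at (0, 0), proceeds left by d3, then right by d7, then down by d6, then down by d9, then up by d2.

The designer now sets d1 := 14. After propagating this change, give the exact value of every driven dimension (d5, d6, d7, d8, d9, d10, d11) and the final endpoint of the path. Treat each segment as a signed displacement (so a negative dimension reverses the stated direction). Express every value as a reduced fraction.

d5 = -19/6
d6 = -8
d7 = 55/12
d8 = 77/6
d9 = -133/30
d10 = -118/3
d11 = -176/15
endpoint = (-59/12, 493/30)

Apply edit: d1 := 14
  d5 = d4 - d1/4 = -19/6
  d6 = d1 - d2*4 - 6 = -8
  d7 = d3/2 - d4/2 = 55/12
  d8 = d3 + d4/2 - d5 = 77/6
  d9 = d5*2 + d3/5 = -133/30
  d10 = d4 - d8*2 - d1 = -118/3
  d11 = d4 - d3 - d8/5 = -176/15
Walk from origin (0, 0):
  seg 1: left by d3 = 19/2 → (-19/2, 0)
  seg 2: right by d7 = 55/12 → (-59/12, 0)
  seg 3: down by d6 = -8 → (-59/12, 8)
  seg 4: down by d9 = -133/30 → (-59/12, 373/30)
  seg 5: up by d2 = 4 → (-59/12, 493/30)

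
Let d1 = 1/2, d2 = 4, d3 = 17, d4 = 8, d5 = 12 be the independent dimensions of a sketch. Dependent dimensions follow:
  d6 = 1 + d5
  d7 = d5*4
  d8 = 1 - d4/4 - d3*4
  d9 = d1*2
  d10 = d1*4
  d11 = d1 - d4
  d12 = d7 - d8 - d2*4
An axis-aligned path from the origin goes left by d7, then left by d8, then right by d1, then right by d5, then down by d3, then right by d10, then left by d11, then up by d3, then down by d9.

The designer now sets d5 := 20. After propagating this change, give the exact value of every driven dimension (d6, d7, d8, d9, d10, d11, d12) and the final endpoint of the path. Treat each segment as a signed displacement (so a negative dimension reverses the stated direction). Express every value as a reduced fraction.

Apply edit: d5 := 20
  d6 = 1 + d5 = 21
  d7 = d5*4 = 80
  d8 = 1 - d4/4 - d3*4 = -69
  d9 = d1*2 = 1
  d10 = d1*4 = 2
  d11 = d1 - d4 = -15/2
  d12 = d7 - d8 - d2*4 = 133
Walk from origin (0, 0):
  seg 1: left by d7 = 80 → (-80, 0)
  seg 2: left by d8 = -69 → (-11, 0)
  seg 3: right by d1 = 1/2 → (-21/2, 0)
  seg 4: right by d5 = 20 → (19/2, 0)
  seg 5: down by d3 = 17 → (19/2, -17)
  seg 6: right by d10 = 2 → (23/2, -17)
  seg 7: left by d11 = -15/2 → (19, -17)
  seg 8: up by d3 = 17 → (19, 0)
  seg 9: down by d9 = 1 → (19, -1)

d6 = 21
d7 = 80
d8 = -69
d9 = 1
d10 = 2
d11 = -15/2
d12 = 133
endpoint = (19, -1)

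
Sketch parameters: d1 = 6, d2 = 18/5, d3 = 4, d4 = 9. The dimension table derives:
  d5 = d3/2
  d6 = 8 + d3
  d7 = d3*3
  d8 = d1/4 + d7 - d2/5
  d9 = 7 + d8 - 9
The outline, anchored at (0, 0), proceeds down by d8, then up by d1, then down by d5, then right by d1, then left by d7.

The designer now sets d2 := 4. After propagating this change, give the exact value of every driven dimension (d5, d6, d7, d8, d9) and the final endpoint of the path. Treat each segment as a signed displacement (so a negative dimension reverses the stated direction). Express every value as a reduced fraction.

d5 = 2
d6 = 12
d7 = 12
d8 = 127/10
d9 = 107/10
endpoint = (-6, -87/10)

Apply edit: d2 := 4
  d5 = d3/2 = 2
  d6 = 8 + d3 = 12
  d7 = d3*3 = 12
  d8 = d1/4 + d7 - d2/5 = 127/10
  d9 = 7 + d8 - 9 = 107/10
Walk from origin (0, 0):
  seg 1: down by d8 = 127/10 → (0, -127/10)
  seg 2: up by d1 = 6 → (0, -67/10)
  seg 3: down by d5 = 2 → (0, -87/10)
  seg 4: right by d1 = 6 → (6, -87/10)
  seg 5: left by d7 = 12 → (-6, -87/10)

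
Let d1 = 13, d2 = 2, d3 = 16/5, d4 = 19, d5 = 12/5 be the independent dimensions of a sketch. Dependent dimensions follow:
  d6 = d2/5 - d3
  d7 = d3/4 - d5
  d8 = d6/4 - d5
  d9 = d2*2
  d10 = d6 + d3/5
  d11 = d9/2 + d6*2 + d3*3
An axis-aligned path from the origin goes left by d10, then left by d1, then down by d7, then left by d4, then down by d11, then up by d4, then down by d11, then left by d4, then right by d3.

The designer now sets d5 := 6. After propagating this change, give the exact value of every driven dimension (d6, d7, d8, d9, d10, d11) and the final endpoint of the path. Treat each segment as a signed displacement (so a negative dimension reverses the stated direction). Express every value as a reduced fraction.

Apply edit: d5 := 6
  d6 = d2/5 - d3 = -14/5
  d7 = d3/4 - d5 = -26/5
  d8 = d6/4 - d5 = -67/10
  d9 = d2*2 = 4
  d10 = d6 + d3/5 = -54/25
  d11 = d9/2 + d6*2 + d3*3 = 6
Walk from origin (0, 0):
  seg 1: left by d10 = -54/25 → (54/25, 0)
  seg 2: left by d1 = 13 → (-271/25, 0)
  seg 3: down by d7 = -26/5 → (-271/25, 26/5)
  seg 4: left by d4 = 19 → (-746/25, 26/5)
  seg 5: down by d11 = 6 → (-746/25, -4/5)
  seg 6: up by d4 = 19 → (-746/25, 91/5)
  seg 7: down by d11 = 6 → (-746/25, 61/5)
  seg 8: left by d4 = 19 → (-1221/25, 61/5)
  seg 9: right by d3 = 16/5 → (-1141/25, 61/5)

d6 = -14/5
d7 = -26/5
d8 = -67/10
d9 = 4
d10 = -54/25
d11 = 6
endpoint = (-1141/25, 61/5)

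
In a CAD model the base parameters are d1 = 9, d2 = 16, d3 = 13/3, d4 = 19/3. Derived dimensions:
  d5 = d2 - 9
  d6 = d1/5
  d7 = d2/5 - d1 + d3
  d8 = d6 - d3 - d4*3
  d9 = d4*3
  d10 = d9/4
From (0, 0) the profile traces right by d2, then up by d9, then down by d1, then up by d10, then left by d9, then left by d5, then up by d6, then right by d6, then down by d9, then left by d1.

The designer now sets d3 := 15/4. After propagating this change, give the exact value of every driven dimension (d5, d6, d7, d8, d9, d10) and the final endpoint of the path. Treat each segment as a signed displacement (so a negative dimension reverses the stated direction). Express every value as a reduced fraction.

Apply edit: d3 := 15/4
  d5 = d2 - 9 = 7
  d6 = d1/5 = 9/5
  d7 = d2/5 - d1 + d3 = -41/20
  d8 = d6 - d3 - d4*3 = -419/20
  d9 = d4*3 = 19
  d10 = d9/4 = 19/4
Walk from origin (0, 0):
  seg 1: right by d2 = 16 → (16, 0)
  seg 2: up by d9 = 19 → (16, 19)
  seg 3: down by d1 = 9 → (16, 10)
  seg 4: up by d10 = 19/4 → (16, 59/4)
  seg 5: left by d9 = 19 → (-3, 59/4)
  seg 6: left by d5 = 7 → (-10, 59/4)
  seg 7: up by d6 = 9/5 → (-10, 331/20)
  seg 8: right by d6 = 9/5 → (-41/5, 331/20)
  seg 9: down by d9 = 19 → (-41/5, -49/20)
  seg 10: left by d1 = 9 → (-86/5, -49/20)

d5 = 7
d6 = 9/5
d7 = -41/20
d8 = -419/20
d9 = 19
d10 = 19/4
endpoint = (-86/5, -49/20)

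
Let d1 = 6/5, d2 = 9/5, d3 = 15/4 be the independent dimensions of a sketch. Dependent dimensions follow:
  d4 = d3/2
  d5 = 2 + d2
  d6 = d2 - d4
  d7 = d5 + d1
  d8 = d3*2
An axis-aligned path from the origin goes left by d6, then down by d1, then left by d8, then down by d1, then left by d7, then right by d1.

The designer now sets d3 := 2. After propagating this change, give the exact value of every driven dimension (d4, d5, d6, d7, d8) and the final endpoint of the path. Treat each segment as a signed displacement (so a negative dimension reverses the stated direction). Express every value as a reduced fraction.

d4 = 1
d5 = 19/5
d6 = 4/5
d7 = 5
d8 = 4
endpoint = (-43/5, -12/5)

Apply edit: d3 := 2
  d4 = d3/2 = 1
  d5 = 2 + d2 = 19/5
  d6 = d2 - d4 = 4/5
  d7 = d5 + d1 = 5
  d8 = d3*2 = 4
Walk from origin (0, 0):
  seg 1: left by d6 = 4/5 → (-4/5, 0)
  seg 2: down by d1 = 6/5 → (-4/5, -6/5)
  seg 3: left by d8 = 4 → (-24/5, -6/5)
  seg 4: down by d1 = 6/5 → (-24/5, -12/5)
  seg 5: left by d7 = 5 → (-49/5, -12/5)
  seg 6: right by d1 = 6/5 → (-43/5, -12/5)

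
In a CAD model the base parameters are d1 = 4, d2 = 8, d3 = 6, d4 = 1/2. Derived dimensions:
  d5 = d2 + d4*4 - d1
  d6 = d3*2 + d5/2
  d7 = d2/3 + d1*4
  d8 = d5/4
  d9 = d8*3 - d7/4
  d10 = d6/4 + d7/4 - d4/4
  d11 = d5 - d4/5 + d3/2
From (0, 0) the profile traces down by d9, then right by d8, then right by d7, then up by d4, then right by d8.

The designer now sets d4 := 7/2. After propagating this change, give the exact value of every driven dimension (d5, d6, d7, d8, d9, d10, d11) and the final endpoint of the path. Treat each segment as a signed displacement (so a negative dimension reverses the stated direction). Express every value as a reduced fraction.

d5 = 18
d6 = 21
d7 = 56/3
d8 = 9/2
d9 = 53/6
d10 = 217/24
d11 = 203/10
endpoint = (83/3, -16/3)

Apply edit: d4 := 7/2
  d5 = d2 + d4*4 - d1 = 18
  d6 = d3*2 + d5/2 = 21
  d7 = d2/3 + d1*4 = 56/3
  d8 = d5/4 = 9/2
  d9 = d8*3 - d7/4 = 53/6
  d10 = d6/4 + d7/4 - d4/4 = 217/24
  d11 = d5 - d4/5 + d3/2 = 203/10
Walk from origin (0, 0):
  seg 1: down by d9 = 53/6 → (0, -53/6)
  seg 2: right by d8 = 9/2 → (9/2, -53/6)
  seg 3: right by d7 = 56/3 → (139/6, -53/6)
  seg 4: up by d4 = 7/2 → (139/6, -16/3)
  seg 5: right by d8 = 9/2 → (83/3, -16/3)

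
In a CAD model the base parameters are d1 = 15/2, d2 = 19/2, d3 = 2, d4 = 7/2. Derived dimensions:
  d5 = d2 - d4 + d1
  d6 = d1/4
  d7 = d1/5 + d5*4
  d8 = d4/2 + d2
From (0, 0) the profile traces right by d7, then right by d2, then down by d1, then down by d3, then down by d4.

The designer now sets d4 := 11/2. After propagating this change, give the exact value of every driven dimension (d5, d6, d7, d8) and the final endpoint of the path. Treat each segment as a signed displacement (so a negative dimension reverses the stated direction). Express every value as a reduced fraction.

d5 = 23/2
d6 = 15/8
d7 = 95/2
d8 = 49/4
endpoint = (57, -15)

Apply edit: d4 := 11/2
  d5 = d2 - d4 + d1 = 23/2
  d6 = d1/4 = 15/8
  d7 = d1/5 + d5*4 = 95/2
  d8 = d4/2 + d2 = 49/4
Walk from origin (0, 0):
  seg 1: right by d7 = 95/2 → (95/2, 0)
  seg 2: right by d2 = 19/2 → (57, 0)
  seg 3: down by d1 = 15/2 → (57, -15/2)
  seg 4: down by d3 = 2 → (57, -19/2)
  seg 5: down by d4 = 11/2 → (57, -15)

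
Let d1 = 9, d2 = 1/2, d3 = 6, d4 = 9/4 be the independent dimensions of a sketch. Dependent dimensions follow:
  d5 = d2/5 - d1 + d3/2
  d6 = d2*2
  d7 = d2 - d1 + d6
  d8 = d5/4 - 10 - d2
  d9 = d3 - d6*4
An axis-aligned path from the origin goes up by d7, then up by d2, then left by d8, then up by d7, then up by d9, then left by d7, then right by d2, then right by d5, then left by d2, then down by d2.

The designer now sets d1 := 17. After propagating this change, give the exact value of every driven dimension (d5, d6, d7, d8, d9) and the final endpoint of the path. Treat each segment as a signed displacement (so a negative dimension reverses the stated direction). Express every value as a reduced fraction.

d5 = -139/10
d6 = 1
d7 = -31/2
d8 = -559/40
d9 = 2
endpoint = (623/40, -29)

Apply edit: d1 := 17
  d5 = d2/5 - d1 + d3/2 = -139/10
  d6 = d2*2 = 1
  d7 = d2 - d1 + d6 = -31/2
  d8 = d5/4 - 10 - d2 = -559/40
  d9 = d3 - d6*4 = 2
Walk from origin (0, 0):
  seg 1: up by d7 = -31/2 → (0, -31/2)
  seg 2: up by d2 = 1/2 → (0, -15)
  seg 3: left by d8 = -559/40 → (559/40, -15)
  seg 4: up by d7 = -31/2 → (559/40, -61/2)
  seg 5: up by d9 = 2 → (559/40, -57/2)
  seg 6: left by d7 = -31/2 → (1179/40, -57/2)
  seg 7: right by d2 = 1/2 → (1199/40, -57/2)
  seg 8: right by d5 = -139/10 → (643/40, -57/2)
  seg 9: left by d2 = 1/2 → (623/40, -57/2)
  seg 10: down by d2 = 1/2 → (623/40, -29)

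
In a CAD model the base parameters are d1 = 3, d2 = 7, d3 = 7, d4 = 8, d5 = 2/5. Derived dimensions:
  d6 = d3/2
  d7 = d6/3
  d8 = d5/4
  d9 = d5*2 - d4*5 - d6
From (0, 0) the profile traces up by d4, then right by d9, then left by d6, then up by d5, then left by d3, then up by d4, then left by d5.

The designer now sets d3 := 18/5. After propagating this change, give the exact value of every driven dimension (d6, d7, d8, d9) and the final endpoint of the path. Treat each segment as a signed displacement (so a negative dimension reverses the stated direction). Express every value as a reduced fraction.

d6 = 9/5
d7 = 3/5
d8 = 1/10
d9 = -41
endpoint = (-234/5, 82/5)

Apply edit: d3 := 18/5
  d6 = d3/2 = 9/5
  d7 = d6/3 = 3/5
  d8 = d5/4 = 1/10
  d9 = d5*2 - d4*5 - d6 = -41
Walk from origin (0, 0):
  seg 1: up by d4 = 8 → (0, 8)
  seg 2: right by d9 = -41 → (-41, 8)
  seg 3: left by d6 = 9/5 → (-214/5, 8)
  seg 4: up by d5 = 2/5 → (-214/5, 42/5)
  seg 5: left by d3 = 18/5 → (-232/5, 42/5)
  seg 6: up by d4 = 8 → (-232/5, 82/5)
  seg 7: left by d5 = 2/5 → (-234/5, 82/5)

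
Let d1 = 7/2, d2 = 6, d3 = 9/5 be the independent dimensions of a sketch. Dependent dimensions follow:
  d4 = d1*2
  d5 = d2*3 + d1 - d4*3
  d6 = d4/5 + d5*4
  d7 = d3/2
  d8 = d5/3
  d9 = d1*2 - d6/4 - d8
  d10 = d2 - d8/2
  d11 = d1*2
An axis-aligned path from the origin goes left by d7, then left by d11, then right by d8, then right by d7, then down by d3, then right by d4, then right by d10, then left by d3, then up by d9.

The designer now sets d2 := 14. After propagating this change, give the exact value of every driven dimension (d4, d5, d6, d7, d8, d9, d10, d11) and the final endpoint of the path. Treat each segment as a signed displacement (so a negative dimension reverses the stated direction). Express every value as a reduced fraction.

d4 = 7
d5 = 49/2
d6 = 497/5
d7 = 9/10
d8 = 49/6
d9 = -1561/60
d10 = 119/12
d11 = 7
endpoint = (977/60, -1669/60)

Apply edit: d2 := 14
  d4 = d1*2 = 7
  d5 = d2*3 + d1 - d4*3 = 49/2
  d6 = d4/5 + d5*4 = 497/5
  d7 = d3/2 = 9/10
  d8 = d5/3 = 49/6
  d9 = d1*2 - d6/4 - d8 = -1561/60
  d10 = d2 - d8/2 = 119/12
  d11 = d1*2 = 7
Walk from origin (0, 0):
  seg 1: left by d7 = 9/10 → (-9/10, 0)
  seg 2: left by d11 = 7 → (-79/10, 0)
  seg 3: right by d8 = 49/6 → (4/15, 0)
  seg 4: right by d7 = 9/10 → (7/6, 0)
  seg 5: down by d3 = 9/5 → (7/6, -9/5)
  seg 6: right by d4 = 7 → (49/6, -9/5)
  seg 7: right by d10 = 119/12 → (217/12, -9/5)
  seg 8: left by d3 = 9/5 → (977/60, -9/5)
  seg 9: up by d9 = -1561/60 → (977/60, -1669/60)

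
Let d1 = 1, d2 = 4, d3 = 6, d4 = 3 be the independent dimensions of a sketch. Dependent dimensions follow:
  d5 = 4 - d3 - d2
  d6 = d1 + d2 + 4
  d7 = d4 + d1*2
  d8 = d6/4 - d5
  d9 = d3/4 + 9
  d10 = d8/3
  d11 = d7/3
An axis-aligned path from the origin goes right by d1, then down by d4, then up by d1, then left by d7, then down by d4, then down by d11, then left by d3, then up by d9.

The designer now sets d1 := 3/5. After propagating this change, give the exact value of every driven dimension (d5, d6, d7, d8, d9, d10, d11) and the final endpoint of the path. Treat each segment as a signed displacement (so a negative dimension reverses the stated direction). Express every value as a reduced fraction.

d5 = -6
d6 = 43/5
d7 = 21/5
d8 = 163/20
d9 = 21/2
d10 = 163/60
d11 = 7/5
endpoint = (-48/5, 37/10)

Apply edit: d1 := 3/5
  d5 = 4 - d3 - d2 = -6
  d6 = d1 + d2 + 4 = 43/5
  d7 = d4 + d1*2 = 21/5
  d8 = d6/4 - d5 = 163/20
  d9 = d3/4 + 9 = 21/2
  d10 = d8/3 = 163/60
  d11 = d7/3 = 7/5
Walk from origin (0, 0):
  seg 1: right by d1 = 3/5 → (3/5, 0)
  seg 2: down by d4 = 3 → (3/5, -3)
  seg 3: up by d1 = 3/5 → (3/5, -12/5)
  seg 4: left by d7 = 21/5 → (-18/5, -12/5)
  seg 5: down by d4 = 3 → (-18/5, -27/5)
  seg 6: down by d11 = 7/5 → (-18/5, -34/5)
  seg 7: left by d3 = 6 → (-48/5, -34/5)
  seg 8: up by d9 = 21/2 → (-48/5, 37/10)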